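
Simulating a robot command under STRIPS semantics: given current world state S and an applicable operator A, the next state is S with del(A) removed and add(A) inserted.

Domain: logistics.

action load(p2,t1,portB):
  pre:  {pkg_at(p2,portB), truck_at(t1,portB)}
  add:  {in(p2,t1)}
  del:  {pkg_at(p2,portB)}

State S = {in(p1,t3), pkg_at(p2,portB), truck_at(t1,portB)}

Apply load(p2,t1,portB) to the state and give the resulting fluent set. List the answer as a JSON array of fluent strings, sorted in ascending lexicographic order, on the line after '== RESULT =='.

Compute (S \ del) ∪ add:
  pre ⊆ S: {pkg_at(p2,portB), truck_at(t1,portB)} ⊆ S  — applicable
  S \ del = {in(p1,t3), truck_at(t1,portB)}
  ∪ add   = {in(p1,t3), in(p2,t1), truck_at(t1,portB)}

== RESULT ==
["in(p1,t3)", "in(p2,t1)", "truck_at(t1,portB)"]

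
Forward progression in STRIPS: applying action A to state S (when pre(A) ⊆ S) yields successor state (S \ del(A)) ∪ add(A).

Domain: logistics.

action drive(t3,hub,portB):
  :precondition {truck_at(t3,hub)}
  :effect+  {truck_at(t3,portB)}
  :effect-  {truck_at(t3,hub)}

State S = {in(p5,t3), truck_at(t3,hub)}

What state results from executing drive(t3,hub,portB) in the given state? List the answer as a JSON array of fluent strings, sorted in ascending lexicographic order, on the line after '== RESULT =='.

Progress:
  pre ⊆ S: {truck_at(t3,hub)} ⊆ S  — applicable
  S \ del = {in(p5,t3)}
  ∪ add   = {in(p5,t3), truck_at(t3,portB)}

== RESULT ==
["in(p5,t3)", "truck_at(t3,portB)"]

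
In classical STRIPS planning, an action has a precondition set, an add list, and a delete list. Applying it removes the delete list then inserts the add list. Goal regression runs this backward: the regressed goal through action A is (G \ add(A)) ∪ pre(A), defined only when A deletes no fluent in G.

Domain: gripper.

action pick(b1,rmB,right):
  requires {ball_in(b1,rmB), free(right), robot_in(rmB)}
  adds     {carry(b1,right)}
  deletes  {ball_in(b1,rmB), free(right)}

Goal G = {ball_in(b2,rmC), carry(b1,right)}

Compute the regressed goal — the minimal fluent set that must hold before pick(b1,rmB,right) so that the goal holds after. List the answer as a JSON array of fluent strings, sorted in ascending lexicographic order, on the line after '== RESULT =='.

Regress:
  G ∩ del = {}  (empty — regression defined)
  G \ add = {ball_in(b2,rmC), carry(b1,right)} \ {carry(b1,right)} = {ball_in(b2,rmC)}
  ∪ pre   = {ball_in(b2,rmC)} ∪ {ball_in(b1,rmB), free(right), robot_in(rmB)}
          = {ball_in(b1,rmB), ball_in(b2,rmC), free(right), robot_in(rmB)}

== RESULT ==
["ball_in(b1,rmB)", "ball_in(b2,rmC)", "free(right)", "robot_in(rmB)"]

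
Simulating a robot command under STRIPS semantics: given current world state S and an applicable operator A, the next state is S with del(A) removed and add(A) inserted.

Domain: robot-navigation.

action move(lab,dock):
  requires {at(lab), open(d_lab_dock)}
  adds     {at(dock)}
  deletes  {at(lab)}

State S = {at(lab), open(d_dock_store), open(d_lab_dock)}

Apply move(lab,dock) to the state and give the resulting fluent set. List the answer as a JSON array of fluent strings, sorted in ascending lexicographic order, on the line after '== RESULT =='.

Progress:
  pre ⊆ S: {at(lab), open(d_lab_dock)} ⊆ S  — applicable
  S \ del = {open(d_dock_store), open(d_lab_dock)}
  ∪ add   = {at(dock), open(d_dock_store), open(d_lab_dock)}

== RESULT ==
["at(dock)", "open(d_dock_store)", "open(d_lab_dock)"]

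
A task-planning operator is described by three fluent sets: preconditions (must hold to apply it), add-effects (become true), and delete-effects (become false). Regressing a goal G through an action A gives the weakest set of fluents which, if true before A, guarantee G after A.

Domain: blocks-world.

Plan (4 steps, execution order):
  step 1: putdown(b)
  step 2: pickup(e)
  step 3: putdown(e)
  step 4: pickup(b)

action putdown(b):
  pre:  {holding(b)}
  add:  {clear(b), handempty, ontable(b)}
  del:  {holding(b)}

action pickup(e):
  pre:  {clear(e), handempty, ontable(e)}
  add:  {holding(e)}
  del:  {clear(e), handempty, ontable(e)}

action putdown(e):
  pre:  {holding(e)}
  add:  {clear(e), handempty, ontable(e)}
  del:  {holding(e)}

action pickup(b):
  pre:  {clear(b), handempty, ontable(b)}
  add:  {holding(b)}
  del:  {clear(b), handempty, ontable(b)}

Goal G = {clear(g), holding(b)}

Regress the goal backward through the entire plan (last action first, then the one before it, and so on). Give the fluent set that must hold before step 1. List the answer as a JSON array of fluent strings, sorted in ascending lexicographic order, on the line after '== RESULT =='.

Regress step by step:
  through step 4 (pickup(b)): drop {holding(b)}, keep {clear(g)}, require {clear(b), handempty, ontable(b)}
    → {clear(b), clear(g), handempty, ontable(b)}
  through step 3 (putdown(e)): drop {handempty}, keep {clear(b), clear(g), ontable(b)}, require {holding(e)}
    → {clear(b), clear(g), holding(e), ontable(b)}
  through step 2 (pickup(e)): drop {holding(e)}, keep {clear(b), clear(g), ontable(b)}, require {clear(e), handempty, ontable(e)}
    → {clear(b), clear(e), clear(g), handempty, ontable(b), ontable(e)}
  through step 1 (putdown(b)): drop {clear(b), handempty, ontable(b)}, keep {clear(e), clear(g), ontable(e)}, require {holding(b)}
    → {clear(e), clear(g), holding(b), ontable(e)}

== RESULT ==
["clear(e)", "clear(g)", "holding(b)", "ontable(e)"]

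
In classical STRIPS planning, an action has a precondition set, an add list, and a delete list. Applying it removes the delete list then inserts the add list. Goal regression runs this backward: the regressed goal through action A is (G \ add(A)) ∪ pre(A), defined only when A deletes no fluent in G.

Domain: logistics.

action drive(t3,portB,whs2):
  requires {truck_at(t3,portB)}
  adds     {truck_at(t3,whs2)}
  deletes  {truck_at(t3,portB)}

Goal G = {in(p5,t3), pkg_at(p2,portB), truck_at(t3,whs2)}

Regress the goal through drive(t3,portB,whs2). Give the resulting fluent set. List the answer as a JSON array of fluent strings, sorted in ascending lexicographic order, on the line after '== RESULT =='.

Compute (G \ add) ∪ pre:
  G ∩ del = {}  (empty — regression defined)
  G \ add = {in(p5,t3), pkg_at(p2,portB), truck_at(t3,whs2)} \ {truck_at(t3,whs2)} = {in(p5,t3), pkg_at(p2,portB)}
  ∪ pre   = {in(p5,t3), pkg_at(p2,portB)} ∪ {truck_at(t3,portB)}
          = {in(p5,t3), pkg_at(p2,portB), truck_at(t3,portB)}

== RESULT ==
["in(p5,t3)", "pkg_at(p2,portB)", "truck_at(t3,portB)"]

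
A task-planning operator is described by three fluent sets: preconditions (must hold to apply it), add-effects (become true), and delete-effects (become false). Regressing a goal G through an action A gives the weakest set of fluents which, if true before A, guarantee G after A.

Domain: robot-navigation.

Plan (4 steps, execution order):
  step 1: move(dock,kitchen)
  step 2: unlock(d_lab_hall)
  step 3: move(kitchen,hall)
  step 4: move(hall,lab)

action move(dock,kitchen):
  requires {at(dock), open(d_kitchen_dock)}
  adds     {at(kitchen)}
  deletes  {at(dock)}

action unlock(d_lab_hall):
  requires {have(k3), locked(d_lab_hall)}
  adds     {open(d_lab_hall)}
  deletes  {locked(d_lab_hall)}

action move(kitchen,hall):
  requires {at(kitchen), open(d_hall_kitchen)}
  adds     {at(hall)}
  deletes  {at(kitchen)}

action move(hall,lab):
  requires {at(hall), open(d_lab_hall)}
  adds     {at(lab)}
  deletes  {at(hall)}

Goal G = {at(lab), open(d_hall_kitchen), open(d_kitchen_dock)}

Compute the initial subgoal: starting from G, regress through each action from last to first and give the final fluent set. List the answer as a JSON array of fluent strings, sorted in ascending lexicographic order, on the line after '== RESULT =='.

Regress step by step:
  through step 4 (move(hall,lab)): drop {at(lab)}, keep {open(d_hall_kitchen), open(d_kitchen_dock)}, require {at(hall), open(d_lab_hall)}
    → {at(hall), open(d_hall_kitchen), open(d_kitchen_dock), open(d_lab_hall)}
  through step 3 (move(kitchen,hall)): drop {at(hall)}, keep {open(d_hall_kitchen), open(d_kitchen_dock), open(d_lab_hall)}, require {at(kitchen), open(d_hall_kitchen)}
    → {at(kitchen), open(d_hall_kitchen), open(d_kitchen_dock), open(d_lab_hall)}
  through step 2 (unlock(d_lab_hall)): drop {open(d_lab_hall)}, keep {at(kitchen), open(d_hall_kitchen), open(d_kitchen_dock)}, require {have(k3), locked(d_lab_hall)}
    → {at(kitchen), have(k3), locked(d_lab_hall), open(d_hall_kitchen), open(d_kitchen_dock)}
  through step 1 (move(dock,kitchen)): drop {at(kitchen)}, keep {have(k3), locked(d_lab_hall), open(d_hall_kitchen), open(d_kitchen_dock)}, require {at(dock), open(d_kitchen_dock)}
    → {at(dock), have(k3), locked(d_lab_hall), open(d_hall_kitchen), open(d_kitchen_dock)}

== RESULT ==
["at(dock)", "have(k3)", "locked(d_lab_hall)", "open(d_hall_kitchen)", "open(d_kitchen_dock)"]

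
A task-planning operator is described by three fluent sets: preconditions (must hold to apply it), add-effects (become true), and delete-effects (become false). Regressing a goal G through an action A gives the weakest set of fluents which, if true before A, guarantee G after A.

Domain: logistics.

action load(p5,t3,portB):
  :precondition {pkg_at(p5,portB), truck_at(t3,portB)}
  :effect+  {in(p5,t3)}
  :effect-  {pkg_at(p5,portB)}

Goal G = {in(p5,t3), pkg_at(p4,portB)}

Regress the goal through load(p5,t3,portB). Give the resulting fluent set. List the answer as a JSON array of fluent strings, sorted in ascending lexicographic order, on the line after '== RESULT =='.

Regress:
  G ∩ del = {}  (empty — regression defined)
  G \ add = {in(p5,t3), pkg_at(p4,portB)} \ {in(p5,t3)} = {pkg_at(p4,portB)}
  ∪ pre   = {pkg_at(p4,portB)} ∪ {pkg_at(p5,portB), truck_at(t3,portB)}
          = {pkg_at(p4,portB), pkg_at(p5,portB), truck_at(t3,portB)}

== RESULT ==
["pkg_at(p4,portB)", "pkg_at(p5,portB)", "truck_at(t3,portB)"]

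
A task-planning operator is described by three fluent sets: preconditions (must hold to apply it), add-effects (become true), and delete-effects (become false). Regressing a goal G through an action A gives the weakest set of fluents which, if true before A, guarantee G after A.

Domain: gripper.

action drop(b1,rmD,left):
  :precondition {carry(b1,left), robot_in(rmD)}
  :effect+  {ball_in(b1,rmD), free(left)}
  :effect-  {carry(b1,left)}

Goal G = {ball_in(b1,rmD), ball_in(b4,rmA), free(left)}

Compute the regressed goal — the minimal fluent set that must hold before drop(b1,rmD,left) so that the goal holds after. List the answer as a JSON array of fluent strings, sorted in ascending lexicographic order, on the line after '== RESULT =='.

Regress:
  G ∩ del = {}  (empty — regression defined)
  G \ add = {ball_in(b1,rmD), ball_in(b4,rmA), free(left)} \ {ball_in(b1,rmD), free(left)} = {ball_in(b4,rmA)}
  ∪ pre   = {ball_in(b4,rmA)} ∪ {carry(b1,left), robot_in(rmD)}
          = {ball_in(b4,rmA), carry(b1,left), robot_in(rmD)}

== RESULT ==
["ball_in(b4,rmA)", "carry(b1,left)", "robot_in(rmD)"]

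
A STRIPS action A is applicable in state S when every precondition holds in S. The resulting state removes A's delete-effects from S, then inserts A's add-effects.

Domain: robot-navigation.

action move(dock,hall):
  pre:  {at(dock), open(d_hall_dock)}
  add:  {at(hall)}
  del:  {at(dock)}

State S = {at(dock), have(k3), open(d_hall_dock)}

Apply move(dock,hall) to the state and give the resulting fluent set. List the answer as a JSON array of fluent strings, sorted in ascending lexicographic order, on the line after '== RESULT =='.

Compute (S \ del) ∪ add:
  pre ⊆ S: {at(dock), open(d_hall_dock)} ⊆ S  — applicable
  S \ del = {have(k3), open(d_hall_dock)}
  ∪ add   = {at(hall), have(k3), open(d_hall_dock)}

== RESULT ==
["at(hall)", "have(k3)", "open(d_hall_dock)"]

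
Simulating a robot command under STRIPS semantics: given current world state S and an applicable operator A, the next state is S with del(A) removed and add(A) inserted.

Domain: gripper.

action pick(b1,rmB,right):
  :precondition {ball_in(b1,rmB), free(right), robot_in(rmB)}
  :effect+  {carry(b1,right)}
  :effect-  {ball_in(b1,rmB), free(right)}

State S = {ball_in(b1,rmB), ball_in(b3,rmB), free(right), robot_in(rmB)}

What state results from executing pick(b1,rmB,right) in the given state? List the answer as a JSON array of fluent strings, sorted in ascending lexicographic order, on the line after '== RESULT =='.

Compute (S \ del) ∪ add:
  pre ⊆ S: {ball_in(b1,rmB), free(right), robot_in(rmB)} ⊆ S  — applicable
  S \ del = {ball_in(b3,rmB), robot_in(rmB)}
  ∪ add   = {ball_in(b3,rmB), carry(b1,right), robot_in(rmB)}

== RESULT ==
["ball_in(b3,rmB)", "carry(b1,right)", "robot_in(rmB)"]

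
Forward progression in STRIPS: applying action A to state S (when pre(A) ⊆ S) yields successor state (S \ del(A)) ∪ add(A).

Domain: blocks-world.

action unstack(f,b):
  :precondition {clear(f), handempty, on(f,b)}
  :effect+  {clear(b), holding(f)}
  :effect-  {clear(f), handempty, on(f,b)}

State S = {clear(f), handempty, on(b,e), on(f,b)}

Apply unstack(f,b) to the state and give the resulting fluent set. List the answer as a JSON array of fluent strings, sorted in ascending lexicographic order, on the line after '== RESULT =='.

Compute (S \ del) ∪ add:
  pre ⊆ S: {clear(f), handempty, on(f,b)} ⊆ S  — applicable
  S \ del = {on(b,e)}
  ∪ add   = {clear(b), holding(f), on(b,e)}

== RESULT ==
["clear(b)", "holding(f)", "on(b,e)"]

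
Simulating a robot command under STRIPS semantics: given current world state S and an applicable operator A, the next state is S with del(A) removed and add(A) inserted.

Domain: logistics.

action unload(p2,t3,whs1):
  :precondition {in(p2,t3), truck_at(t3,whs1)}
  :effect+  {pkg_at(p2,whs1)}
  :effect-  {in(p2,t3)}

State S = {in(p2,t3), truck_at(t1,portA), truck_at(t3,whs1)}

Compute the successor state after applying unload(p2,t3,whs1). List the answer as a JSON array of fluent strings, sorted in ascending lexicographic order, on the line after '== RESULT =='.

Progress:
  pre ⊆ S: {in(p2,t3), truck_at(t3,whs1)} ⊆ S  — applicable
  S \ del = {truck_at(t1,portA), truck_at(t3,whs1)}
  ∪ add   = {pkg_at(p2,whs1), truck_at(t1,portA), truck_at(t3,whs1)}

== RESULT ==
["pkg_at(p2,whs1)", "truck_at(t1,portA)", "truck_at(t3,whs1)"]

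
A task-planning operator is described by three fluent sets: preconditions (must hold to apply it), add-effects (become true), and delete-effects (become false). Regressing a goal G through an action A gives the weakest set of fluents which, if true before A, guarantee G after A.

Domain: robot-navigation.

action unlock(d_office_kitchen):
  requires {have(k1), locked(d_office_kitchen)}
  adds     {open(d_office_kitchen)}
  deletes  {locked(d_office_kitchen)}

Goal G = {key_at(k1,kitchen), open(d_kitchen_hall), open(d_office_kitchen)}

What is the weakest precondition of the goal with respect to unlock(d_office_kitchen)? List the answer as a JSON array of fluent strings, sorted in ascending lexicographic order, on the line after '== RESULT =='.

Compute (G \ add) ∪ pre:
  G ∩ del = {}  (empty — regression defined)
  G \ add = {key_at(k1,kitchen), open(d_kitchen_hall), open(d_office_kitchen)} \ {open(d_office_kitchen)} = {key_at(k1,kitchen), open(d_kitchen_hall)}
  ∪ pre   = {key_at(k1,kitchen), open(d_kitchen_hall)} ∪ {have(k1), locked(d_office_kitchen)}
          = {have(k1), key_at(k1,kitchen), locked(d_office_kitchen), open(d_kitchen_hall)}

== RESULT ==
["have(k1)", "key_at(k1,kitchen)", "locked(d_office_kitchen)", "open(d_kitchen_hall)"]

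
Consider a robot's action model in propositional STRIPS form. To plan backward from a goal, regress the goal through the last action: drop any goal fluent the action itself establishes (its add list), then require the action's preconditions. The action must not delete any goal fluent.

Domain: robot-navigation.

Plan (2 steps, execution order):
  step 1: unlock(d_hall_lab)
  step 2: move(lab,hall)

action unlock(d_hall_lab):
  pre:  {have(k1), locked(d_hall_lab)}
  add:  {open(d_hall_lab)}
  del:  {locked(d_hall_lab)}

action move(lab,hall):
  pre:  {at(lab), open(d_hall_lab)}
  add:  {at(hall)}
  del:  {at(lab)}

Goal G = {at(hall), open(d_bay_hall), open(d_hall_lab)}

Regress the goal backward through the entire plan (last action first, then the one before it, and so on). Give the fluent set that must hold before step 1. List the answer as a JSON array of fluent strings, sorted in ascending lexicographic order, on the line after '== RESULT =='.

Work backward from the goal:
  through step 2 (move(lab,hall)): drop {at(hall)}, keep {open(d_bay_hall), open(d_hall_lab)}, require {at(lab), open(d_hall_lab)}
    → {at(lab), open(d_bay_hall), open(d_hall_lab)}
  through step 1 (unlock(d_hall_lab)): drop {open(d_hall_lab)}, keep {at(lab), open(d_bay_hall)}, require {have(k1), locked(d_hall_lab)}
    → {at(lab), have(k1), locked(d_hall_lab), open(d_bay_hall)}

== RESULT ==
["at(lab)", "have(k1)", "locked(d_hall_lab)", "open(d_bay_hall)"]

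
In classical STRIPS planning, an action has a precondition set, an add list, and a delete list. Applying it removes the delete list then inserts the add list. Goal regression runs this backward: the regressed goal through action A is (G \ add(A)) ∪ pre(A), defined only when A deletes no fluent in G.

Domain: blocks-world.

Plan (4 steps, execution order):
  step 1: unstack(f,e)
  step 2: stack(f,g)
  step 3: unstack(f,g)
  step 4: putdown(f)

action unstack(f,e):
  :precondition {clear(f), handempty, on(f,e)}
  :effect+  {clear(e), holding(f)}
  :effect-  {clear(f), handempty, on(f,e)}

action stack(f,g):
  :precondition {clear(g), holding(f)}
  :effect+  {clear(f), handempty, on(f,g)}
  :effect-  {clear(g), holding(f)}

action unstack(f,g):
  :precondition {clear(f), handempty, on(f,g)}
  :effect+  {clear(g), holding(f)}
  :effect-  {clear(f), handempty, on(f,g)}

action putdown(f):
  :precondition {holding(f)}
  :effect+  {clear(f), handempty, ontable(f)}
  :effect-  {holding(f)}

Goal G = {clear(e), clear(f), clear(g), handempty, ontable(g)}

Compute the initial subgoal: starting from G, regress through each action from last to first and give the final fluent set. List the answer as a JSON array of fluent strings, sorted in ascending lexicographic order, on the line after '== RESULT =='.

Work backward from the goal:
  through step 4 (putdown(f)): drop {clear(f), handempty}, keep {clear(e), clear(g), ontable(g)}, require {holding(f)}
    → {clear(e), clear(g), holding(f), ontable(g)}
  through step 3 (unstack(f,g)): drop {clear(g), holding(f)}, keep {clear(e), ontable(g)}, require {clear(f), handempty, on(f,g)}
    → {clear(e), clear(f), handempty, on(f,g), ontable(g)}
  through step 2 (stack(f,g)): drop {clear(f), handempty, on(f,g)}, keep {clear(e), ontable(g)}, require {clear(g), holding(f)}
    → {clear(e), clear(g), holding(f), ontable(g)}
  through step 1 (unstack(f,e)): drop {clear(e), holding(f)}, keep {clear(g), ontable(g)}, require {clear(f), handempty, on(f,e)}
    → {clear(f), clear(g), handempty, on(f,e), ontable(g)}

== RESULT ==
["clear(f)", "clear(g)", "handempty", "on(f,e)", "ontable(g)"]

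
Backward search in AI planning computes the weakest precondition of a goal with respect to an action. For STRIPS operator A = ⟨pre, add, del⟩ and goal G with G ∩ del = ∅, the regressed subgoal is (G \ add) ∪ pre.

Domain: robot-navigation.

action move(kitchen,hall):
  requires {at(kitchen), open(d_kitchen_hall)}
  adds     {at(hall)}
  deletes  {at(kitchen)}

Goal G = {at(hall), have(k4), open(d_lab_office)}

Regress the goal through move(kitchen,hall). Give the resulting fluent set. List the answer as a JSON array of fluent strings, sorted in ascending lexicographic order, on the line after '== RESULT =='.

Regress:
  G ∩ del = {}  (empty — regression defined)
  G \ add = {at(hall), have(k4), open(d_lab_office)} \ {at(hall)} = {have(k4), open(d_lab_office)}
  ∪ pre   = {have(k4), open(d_lab_office)} ∪ {at(kitchen), open(d_kitchen_hall)}
          = {at(kitchen), have(k4), open(d_kitchen_hall), open(d_lab_office)}

== RESULT ==
["at(kitchen)", "have(k4)", "open(d_kitchen_hall)", "open(d_lab_office)"]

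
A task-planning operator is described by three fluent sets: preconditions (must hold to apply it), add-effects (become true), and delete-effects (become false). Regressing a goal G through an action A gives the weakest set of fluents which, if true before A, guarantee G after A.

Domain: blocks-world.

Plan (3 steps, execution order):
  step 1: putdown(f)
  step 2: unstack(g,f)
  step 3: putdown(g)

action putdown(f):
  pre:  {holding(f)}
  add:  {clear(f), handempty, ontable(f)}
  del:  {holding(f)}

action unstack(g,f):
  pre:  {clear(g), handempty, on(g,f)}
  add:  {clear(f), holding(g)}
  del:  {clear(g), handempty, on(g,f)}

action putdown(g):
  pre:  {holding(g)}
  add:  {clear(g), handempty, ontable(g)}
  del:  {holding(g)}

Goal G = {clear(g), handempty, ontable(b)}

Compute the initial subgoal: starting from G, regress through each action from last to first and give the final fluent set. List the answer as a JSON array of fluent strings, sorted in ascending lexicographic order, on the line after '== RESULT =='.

Work backward from the goal:
  through step 3 (putdown(g)): drop {clear(g), handempty}, keep {ontable(b)}, require {holding(g)}
    → {holding(g), ontable(b)}
  through step 2 (unstack(g,f)): drop {holding(g)}, keep {ontable(b)}, require {clear(g), handempty, on(g,f)}
    → {clear(g), handempty, on(g,f), ontable(b)}
  through step 1 (putdown(f)): drop {handempty}, keep {clear(g), on(g,f), ontable(b)}, require {holding(f)}
    → {clear(g), holding(f), on(g,f), ontable(b)}

== RESULT ==
["clear(g)", "holding(f)", "on(g,f)", "ontable(b)"]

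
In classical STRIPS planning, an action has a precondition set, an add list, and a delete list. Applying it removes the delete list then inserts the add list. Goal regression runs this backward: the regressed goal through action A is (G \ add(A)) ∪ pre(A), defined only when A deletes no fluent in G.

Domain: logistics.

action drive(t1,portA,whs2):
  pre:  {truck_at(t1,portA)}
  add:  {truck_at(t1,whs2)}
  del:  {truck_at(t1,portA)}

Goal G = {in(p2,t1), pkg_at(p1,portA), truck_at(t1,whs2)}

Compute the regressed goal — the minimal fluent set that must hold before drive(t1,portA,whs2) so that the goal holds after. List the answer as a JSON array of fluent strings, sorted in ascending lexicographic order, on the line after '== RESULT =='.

Regress:
  G ∩ del = {}  (empty — regression defined)
  G \ add = {in(p2,t1), pkg_at(p1,portA), truck_at(t1,whs2)} \ {truck_at(t1,whs2)} = {in(p2,t1), pkg_at(p1,portA)}
  ∪ pre   = {in(p2,t1), pkg_at(p1,portA)} ∪ {truck_at(t1,portA)}
          = {in(p2,t1), pkg_at(p1,portA), truck_at(t1,portA)}

== RESULT ==
["in(p2,t1)", "pkg_at(p1,portA)", "truck_at(t1,portA)"]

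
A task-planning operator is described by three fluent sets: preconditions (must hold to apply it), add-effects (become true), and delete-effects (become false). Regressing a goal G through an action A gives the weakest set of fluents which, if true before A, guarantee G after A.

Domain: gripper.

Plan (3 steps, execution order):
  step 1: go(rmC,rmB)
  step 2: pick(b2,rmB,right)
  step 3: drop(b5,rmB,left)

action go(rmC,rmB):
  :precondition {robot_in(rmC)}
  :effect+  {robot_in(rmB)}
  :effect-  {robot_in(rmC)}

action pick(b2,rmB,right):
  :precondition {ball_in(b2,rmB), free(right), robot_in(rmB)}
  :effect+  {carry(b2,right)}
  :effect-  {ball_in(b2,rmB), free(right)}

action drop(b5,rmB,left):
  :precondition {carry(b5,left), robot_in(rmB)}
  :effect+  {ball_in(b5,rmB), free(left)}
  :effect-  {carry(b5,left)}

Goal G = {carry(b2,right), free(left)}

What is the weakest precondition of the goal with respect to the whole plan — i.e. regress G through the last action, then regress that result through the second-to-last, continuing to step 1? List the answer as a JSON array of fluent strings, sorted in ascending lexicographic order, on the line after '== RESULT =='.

Work backward from the goal:
  through step 3 (drop(b5,rmB,left)): drop {free(left)}, keep {carry(b2,right)}, require {carry(b5,left), robot_in(rmB)}
    → {carry(b2,right), carry(b5,left), robot_in(rmB)}
  through step 2 (pick(b2,rmB,right)): drop {carry(b2,right)}, keep {carry(b5,left), robot_in(rmB)}, require {ball_in(b2,rmB), free(right), robot_in(rmB)}
    → {ball_in(b2,rmB), carry(b5,left), free(right), robot_in(rmB)}
  through step 1 (go(rmC,rmB)): drop {robot_in(rmB)}, keep {ball_in(b2,rmB), carry(b5,left), free(right)}, require {robot_in(rmC)}
    → {ball_in(b2,rmB), carry(b5,left), free(right), robot_in(rmC)}

== RESULT ==
["ball_in(b2,rmB)", "carry(b5,left)", "free(right)", "robot_in(rmC)"]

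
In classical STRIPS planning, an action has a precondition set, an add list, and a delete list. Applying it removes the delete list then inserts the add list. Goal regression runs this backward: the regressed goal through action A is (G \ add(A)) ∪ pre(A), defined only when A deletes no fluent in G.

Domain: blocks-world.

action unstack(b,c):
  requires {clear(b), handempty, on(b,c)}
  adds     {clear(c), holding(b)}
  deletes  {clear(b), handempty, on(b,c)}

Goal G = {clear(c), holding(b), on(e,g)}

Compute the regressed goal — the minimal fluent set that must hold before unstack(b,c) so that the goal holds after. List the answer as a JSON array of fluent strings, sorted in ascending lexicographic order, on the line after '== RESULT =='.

Regress:
  G ∩ del = {}  (empty — regression defined)
  G \ add = {clear(c), holding(b), on(e,g)} \ {clear(c), holding(b)} = {on(e,g)}
  ∪ pre   = {on(e,g)} ∪ {clear(b), handempty, on(b,c)}
          = {clear(b), handempty, on(b,c), on(e,g)}

== RESULT ==
["clear(b)", "handempty", "on(b,c)", "on(e,g)"]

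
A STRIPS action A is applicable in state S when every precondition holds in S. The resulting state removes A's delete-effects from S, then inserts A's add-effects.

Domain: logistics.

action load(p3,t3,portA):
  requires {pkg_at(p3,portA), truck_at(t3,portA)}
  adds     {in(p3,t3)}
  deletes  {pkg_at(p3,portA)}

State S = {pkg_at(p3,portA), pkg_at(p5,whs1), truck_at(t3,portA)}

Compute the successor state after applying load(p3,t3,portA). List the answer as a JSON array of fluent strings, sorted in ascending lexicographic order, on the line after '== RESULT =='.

Progress:
  pre ⊆ S: {pkg_at(p3,portA), truck_at(t3,portA)} ⊆ S  — applicable
  S \ del = {pkg_at(p5,whs1), truck_at(t3,portA)}
  ∪ add   = {in(p3,t3), pkg_at(p5,whs1), truck_at(t3,portA)}

== RESULT ==
["in(p3,t3)", "pkg_at(p5,whs1)", "truck_at(t3,portA)"]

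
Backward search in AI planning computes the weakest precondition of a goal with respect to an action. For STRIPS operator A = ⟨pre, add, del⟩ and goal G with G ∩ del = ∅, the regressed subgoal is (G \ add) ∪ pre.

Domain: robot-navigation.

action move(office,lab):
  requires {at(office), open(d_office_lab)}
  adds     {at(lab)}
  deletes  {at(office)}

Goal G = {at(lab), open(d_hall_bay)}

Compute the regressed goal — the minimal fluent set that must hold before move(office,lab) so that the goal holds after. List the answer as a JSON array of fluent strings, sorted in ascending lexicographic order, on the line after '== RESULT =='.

Regress:
  G ∩ del = {}  (empty — regression defined)
  G \ add = {at(lab), open(d_hall_bay)} \ {at(lab)} = {open(d_hall_bay)}
  ∪ pre   = {open(d_hall_bay)} ∪ {at(office), open(d_office_lab)}
          = {at(office), open(d_hall_bay), open(d_office_lab)}

== RESULT ==
["at(office)", "open(d_hall_bay)", "open(d_office_lab)"]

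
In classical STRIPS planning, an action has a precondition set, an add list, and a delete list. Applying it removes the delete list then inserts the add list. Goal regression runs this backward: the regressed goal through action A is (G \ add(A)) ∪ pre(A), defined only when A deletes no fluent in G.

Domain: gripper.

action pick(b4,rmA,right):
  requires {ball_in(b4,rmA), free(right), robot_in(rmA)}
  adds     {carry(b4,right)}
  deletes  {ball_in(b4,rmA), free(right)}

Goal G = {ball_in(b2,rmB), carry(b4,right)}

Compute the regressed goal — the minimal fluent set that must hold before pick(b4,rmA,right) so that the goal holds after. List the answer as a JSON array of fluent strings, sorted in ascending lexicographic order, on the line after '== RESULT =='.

Compute (G \ add) ∪ pre:
  G ∩ del = {}  (empty — regression defined)
  G \ add = {ball_in(b2,rmB), carry(b4,right)} \ {carry(b4,right)} = {ball_in(b2,rmB)}
  ∪ pre   = {ball_in(b2,rmB)} ∪ {ball_in(b4,rmA), free(right), robot_in(rmA)}
          = {ball_in(b2,rmB), ball_in(b4,rmA), free(right), robot_in(rmA)}

== RESULT ==
["ball_in(b2,rmB)", "ball_in(b4,rmA)", "free(right)", "robot_in(rmA)"]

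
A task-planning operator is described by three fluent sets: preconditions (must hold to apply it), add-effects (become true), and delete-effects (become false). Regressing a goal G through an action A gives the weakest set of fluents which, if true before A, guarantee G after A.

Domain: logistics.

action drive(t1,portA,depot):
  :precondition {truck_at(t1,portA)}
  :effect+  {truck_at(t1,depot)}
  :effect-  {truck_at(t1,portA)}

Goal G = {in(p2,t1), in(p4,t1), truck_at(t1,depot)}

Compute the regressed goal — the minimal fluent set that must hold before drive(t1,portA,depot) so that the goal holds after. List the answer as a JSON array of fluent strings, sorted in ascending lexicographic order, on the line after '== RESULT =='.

Compute (G \ add) ∪ pre:
  G ∩ del = {}  (empty — regression defined)
  G \ add = {in(p2,t1), in(p4,t1), truck_at(t1,depot)} \ {truck_at(t1,depot)} = {in(p2,t1), in(p4,t1)}
  ∪ pre   = {in(p2,t1), in(p4,t1)} ∪ {truck_at(t1,portA)}
          = {in(p2,t1), in(p4,t1), truck_at(t1,portA)}

== RESULT ==
["in(p2,t1)", "in(p4,t1)", "truck_at(t1,portA)"]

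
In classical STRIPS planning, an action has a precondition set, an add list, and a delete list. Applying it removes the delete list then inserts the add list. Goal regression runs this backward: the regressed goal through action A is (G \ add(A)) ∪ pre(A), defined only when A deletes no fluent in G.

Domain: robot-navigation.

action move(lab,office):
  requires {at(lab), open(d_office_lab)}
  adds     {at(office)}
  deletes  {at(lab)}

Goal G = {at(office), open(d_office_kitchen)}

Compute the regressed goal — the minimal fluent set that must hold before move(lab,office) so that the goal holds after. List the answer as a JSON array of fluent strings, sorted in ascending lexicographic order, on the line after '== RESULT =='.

Regress:
  G ∩ del = {}  (empty — regression defined)
  G \ add = {at(office), open(d_office_kitchen)} \ {at(office)} = {open(d_office_kitchen)}
  ∪ pre   = {open(d_office_kitchen)} ∪ {at(lab), open(d_office_lab)}
          = {at(lab), open(d_office_kitchen), open(d_office_lab)}

== RESULT ==
["at(lab)", "open(d_office_kitchen)", "open(d_office_lab)"]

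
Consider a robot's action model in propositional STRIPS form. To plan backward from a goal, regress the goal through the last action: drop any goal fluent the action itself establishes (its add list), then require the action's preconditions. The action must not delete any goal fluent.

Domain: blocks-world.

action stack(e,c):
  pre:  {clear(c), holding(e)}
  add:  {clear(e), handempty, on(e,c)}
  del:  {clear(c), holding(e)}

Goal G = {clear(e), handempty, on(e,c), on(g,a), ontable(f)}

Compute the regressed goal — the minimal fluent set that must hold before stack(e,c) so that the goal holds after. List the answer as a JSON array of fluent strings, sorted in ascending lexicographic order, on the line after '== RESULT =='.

Regress:
  G ∩ del = {}  (empty — regression defined)
  G \ add = {clear(e), handempty, on(e,c), on(g,a), ontable(f)} \ {clear(e), handempty, on(e,c)} = {on(g,a), ontable(f)}
  ∪ pre   = {on(g,a), ontable(f)} ∪ {clear(c), holding(e)}
          = {clear(c), holding(e), on(g,a), ontable(f)}

== RESULT ==
["clear(c)", "holding(e)", "on(g,a)", "ontable(f)"]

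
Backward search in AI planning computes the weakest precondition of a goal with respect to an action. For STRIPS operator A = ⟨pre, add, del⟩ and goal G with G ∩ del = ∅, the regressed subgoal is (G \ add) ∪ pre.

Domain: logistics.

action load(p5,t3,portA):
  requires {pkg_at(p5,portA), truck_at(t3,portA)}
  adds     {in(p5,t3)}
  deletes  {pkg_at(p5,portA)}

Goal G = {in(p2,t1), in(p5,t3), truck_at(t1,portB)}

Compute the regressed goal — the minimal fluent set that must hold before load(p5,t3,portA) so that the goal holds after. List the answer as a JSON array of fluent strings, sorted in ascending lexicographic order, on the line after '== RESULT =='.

Regress:
  G ∩ del = {}  (empty — regression defined)
  G \ add = {in(p2,t1), in(p5,t3), truck_at(t1,portB)} \ {in(p5,t3)} = {in(p2,t1), truck_at(t1,portB)}
  ∪ pre   = {in(p2,t1), truck_at(t1,portB)} ∪ {pkg_at(p5,portA), truck_at(t3,portA)}
          = {in(p2,t1), pkg_at(p5,portA), truck_at(t1,portB), truck_at(t3,portA)}

== RESULT ==
["in(p2,t1)", "pkg_at(p5,portA)", "truck_at(t1,portB)", "truck_at(t3,portA)"]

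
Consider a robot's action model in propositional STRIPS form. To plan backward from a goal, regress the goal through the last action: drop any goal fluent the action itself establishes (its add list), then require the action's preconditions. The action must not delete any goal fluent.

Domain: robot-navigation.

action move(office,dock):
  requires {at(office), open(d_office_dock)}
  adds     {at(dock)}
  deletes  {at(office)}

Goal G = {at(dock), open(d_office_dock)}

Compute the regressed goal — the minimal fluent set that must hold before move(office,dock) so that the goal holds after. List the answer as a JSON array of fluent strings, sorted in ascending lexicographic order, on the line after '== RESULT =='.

Compute (G \ add) ∪ pre:
  G ∩ del = {}  (empty — regression defined)
  G \ add = {at(dock), open(d_office_dock)} \ {at(dock)} = {open(d_office_dock)}
  ∪ pre   = {open(d_office_dock)} ∪ {at(office), open(d_office_dock)}
          = {at(office), open(d_office_dock)}

== RESULT ==
["at(office)", "open(d_office_dock)"]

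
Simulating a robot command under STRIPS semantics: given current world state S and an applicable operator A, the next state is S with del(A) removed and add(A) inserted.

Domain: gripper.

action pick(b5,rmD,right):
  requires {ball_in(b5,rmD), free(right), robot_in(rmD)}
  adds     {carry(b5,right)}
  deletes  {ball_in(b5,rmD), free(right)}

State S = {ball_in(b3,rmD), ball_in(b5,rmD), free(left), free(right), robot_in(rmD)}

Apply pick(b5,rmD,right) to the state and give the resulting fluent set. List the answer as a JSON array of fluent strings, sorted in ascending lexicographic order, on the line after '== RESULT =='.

Progress:
  pre ⊆ S: {ball_in(b5,rmD), free(right), robot_in(rmD)} ⊆ S  — applicable
  S \ del = {ball_in(b3,rmD), free(left), robot_in(rmD)}
  ∪ add   = {ball_in(b3,rmD), carry(b5,right), free(left), robot_in(rmD)}

== RESULT ==
["ball_in(b3,rmD)", "carry(b5,right)", "free(left)", "robot_in(rmD)"]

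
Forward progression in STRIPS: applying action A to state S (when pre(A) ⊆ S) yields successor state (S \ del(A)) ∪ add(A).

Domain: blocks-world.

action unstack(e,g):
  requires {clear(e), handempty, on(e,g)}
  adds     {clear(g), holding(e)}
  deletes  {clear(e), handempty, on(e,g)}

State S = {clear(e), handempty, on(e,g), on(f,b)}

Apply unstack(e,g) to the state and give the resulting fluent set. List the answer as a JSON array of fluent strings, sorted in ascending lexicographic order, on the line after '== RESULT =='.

Compute (S \ del) ∪ add:
  pre ⊆ S: {clear(e), handempty, on(e,g)} ⊆ S  — applicable
  S \ del = {on(f,b)}
  ∪ add   = {clear(g), holding(e), on(f,b)}

== RESULT ==
["clear(g)", "holding(e)", "on(f,b)"]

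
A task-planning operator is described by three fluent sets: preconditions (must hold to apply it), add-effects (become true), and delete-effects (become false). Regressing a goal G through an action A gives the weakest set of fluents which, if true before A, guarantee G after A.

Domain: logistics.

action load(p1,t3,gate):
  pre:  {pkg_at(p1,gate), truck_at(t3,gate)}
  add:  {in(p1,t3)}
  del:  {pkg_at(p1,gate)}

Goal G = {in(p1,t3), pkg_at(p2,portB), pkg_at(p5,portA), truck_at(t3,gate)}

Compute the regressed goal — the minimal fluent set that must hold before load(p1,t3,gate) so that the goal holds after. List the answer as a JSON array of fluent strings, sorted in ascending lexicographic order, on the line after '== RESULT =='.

Regress:
  G ∩ del = {}  (empty — regression defined)
  G \ add = {in(p1,t3), pkg_at(p2,portB), pkg_at(p5,portA), truck_at(t3,gate)} \ {in(p1,t3)} = {pkg_at(p2,portB), pkg_at(p5,portA), truck_at(t3,gate)}
  ∪ pre   = {pkg_at(p2,portB), pkg_at(p5,portA), truck_at(t3,gate)} ∪ {pkg_at(p1,gate), truck_at(t3,gate)}
          = {pkg_at(p1,gate), pkg_at(p2,portB), pkg_at(p5,portA), truck_at(t3,gate)}

== RESULT ==
["pkg_at(p1,gate)", "pkg_at(p2,portB)", "pkg_at(p5,portA)", "truck_at(t3,gate)"]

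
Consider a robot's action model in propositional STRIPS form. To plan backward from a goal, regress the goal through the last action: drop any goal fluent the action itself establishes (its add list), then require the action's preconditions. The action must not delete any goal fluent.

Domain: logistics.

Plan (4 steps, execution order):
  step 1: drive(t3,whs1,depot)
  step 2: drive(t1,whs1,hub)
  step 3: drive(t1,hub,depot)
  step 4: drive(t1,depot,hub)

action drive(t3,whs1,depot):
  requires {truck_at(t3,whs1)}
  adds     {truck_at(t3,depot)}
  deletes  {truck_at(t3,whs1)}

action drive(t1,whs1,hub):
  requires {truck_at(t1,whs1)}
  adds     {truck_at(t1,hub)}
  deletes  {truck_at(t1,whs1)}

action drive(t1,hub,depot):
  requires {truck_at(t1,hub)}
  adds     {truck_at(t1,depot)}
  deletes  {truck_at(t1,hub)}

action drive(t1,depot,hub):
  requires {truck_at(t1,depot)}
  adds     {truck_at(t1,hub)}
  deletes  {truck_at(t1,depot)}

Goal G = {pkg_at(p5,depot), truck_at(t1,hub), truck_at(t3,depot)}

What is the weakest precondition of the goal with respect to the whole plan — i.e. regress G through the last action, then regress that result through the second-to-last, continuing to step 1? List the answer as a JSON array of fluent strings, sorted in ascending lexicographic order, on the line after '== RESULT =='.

Work backward from the goal:
  through step 4 (drive(t1,depot,hub)): drop {truck_at(t1,hub)}, keep {pkg_at(p5,depot), truck_at(t3,depot)}, require {truck_at(t1,depot)}
    → {pkg_at(p5,depot), truck_at(t1,depot), truck_at(t3,depot)}
  through step 3 (drive(t1,hub,depot)): drop {truck_at(t1,depot)}, keep {pkg_at(p5,depot), truck_at(t3,depot)}, require {truck_at(t1,hub)}
    → {pkg_at(p5,depot), truck_at(t1,hub), truck_at(t3,depot)}
  through step 2 (drive(t1,whs1,hub)): drop {truck_at(t1,hub)}, keep {pkg_at(p5,depot), truck_at(t3,depot)}, require {truck_at(t1,whs1)}
    → {pkg_at(p5,depot), truck_at(t1,whs1), truck_at(t3,depot)}
  through step 1 (drive(t3,whs1,depot)): drop {truck_at(t3,depot)}, keep {pkg_at(p5,depot), truck_at(t1,whs1)}, require {truck_at(t3,whs1)}
    → {pkg_at(p5,depot), truck_at(t1,whs1), truck_at(t3,whs1)}

== RESULT ==
["pkg_at(p5,depot)", "truck_at(t1,whs1)", "truck_at(t3,whs1)"]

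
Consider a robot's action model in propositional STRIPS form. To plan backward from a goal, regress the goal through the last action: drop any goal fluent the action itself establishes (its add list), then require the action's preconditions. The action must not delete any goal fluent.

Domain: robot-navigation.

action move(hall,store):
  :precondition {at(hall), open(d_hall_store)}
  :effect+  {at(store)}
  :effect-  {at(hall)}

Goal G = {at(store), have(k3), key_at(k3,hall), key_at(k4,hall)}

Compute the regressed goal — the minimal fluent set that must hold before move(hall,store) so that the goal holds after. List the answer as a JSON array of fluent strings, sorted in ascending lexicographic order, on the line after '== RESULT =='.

Regress:
  G ∩ del = {}  (empty — regression defined)
  G \ add = {at(store), have(k3), key_at(k3,hall), key_at(k4,hall)} \ {at(store)} = {have(k3), key_at(k3,hall), key_at(k4,hall)}
  ∪ pre   = {have(k3), key_at(k3,hall), key_at(k4,hall)} ∪ {at(hall), open(d_hall_store)}
          = {at(hall), have(k3), key_at(k3,hall), key_at(k4,hall), open(d_hall_store)}

== RESULT ==
["at(hall)", "have(k3)", "key_at(k3,hall)", "key_at(k4,hall)", "open(d_hall_store)"]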